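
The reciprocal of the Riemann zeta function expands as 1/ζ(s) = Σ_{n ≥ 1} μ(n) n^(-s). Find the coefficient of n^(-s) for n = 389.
μ(389) = -1

Factor n = 389 = 389. μ(n) = 0 if any exponent ≥ 2 (not squarefree); otherwise μ(n) = (−1)^{ω(n)} where ω(n) is the number of distinct prime factors. Applying: μ(389) = -1.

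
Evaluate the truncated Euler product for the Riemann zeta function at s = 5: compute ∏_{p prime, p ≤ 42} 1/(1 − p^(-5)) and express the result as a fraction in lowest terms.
∏ = 74875808585870055616502751635850749659928795918147986481/72209283302841655787041441691786569299878431940565073920

The primes p ≤ 42 are [2, 3, 5, 7, 11, 13, 17, 19, 23, 29, 31, 37, 41]. For each prime, (1 − 1/p^5)^(-1) = p^5 / (p^5 − 1). The product is (1 − 1/2^5)^(-1), (1 − 1/3^5)^(-1), (1 − 1/5^5)^(-1), (1 − 1/7^5)^(-1), (1 − 1/11^5)^(-1), (1 − 1/13^5)^(-1), (1 − 1/17^5)^(-1), (1 − 1/19^5)^(-1), (1 − 1/23^5)^(-1), (1 − 1/29^5)^(-1), (1 − 1/31^5)^(-1), (1 − 1/37^5)^(-1), (1 − 1/41^5)^(-1) = ∏ p^5 / (p^5 − 1) = 74875808585870055616502751635850749659928795918147986481/72209283302841655787041441691786569299878431940565073920.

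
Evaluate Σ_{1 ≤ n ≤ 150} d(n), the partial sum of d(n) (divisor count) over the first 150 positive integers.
Σ_{n ≤ 150} d(n) = 780

Compute d(n) for each 1 ≤ n ≤ 150: d(1) = 1, d(2) = 2, d(3) = 2, d(4) = 3, d(5) = 2, d(6) = 4, d(7) = 2, d(8) = 4, d(9) = 3, d(10) = 4, d(11) = 2, d(12) = 6, d(13) = 2, d(14) = 4, d(15) = 4, d(16) = 5, d(17) = 2, d(18) = 6, d(19) = 2, d(20) = 6, d(21) = 4, d(22) = 4, d(23) = 2, d(24) = 8, d(25) = 3, d(26) = 4, d(27) = 4, d(28) = 6, d(29) = 2, d(30) = 8, d(31) = 2, d(32) = 6, d(33) = 4, d(34) = 4, d(35) = 4, d(36) = 9, d(37) = 2, d(38) = 4, d(39) = 4, d(40) = 8, d(41) = 2, d(42) = 8, d(43) = 2, d(44) = 6, d(45) = 6, d(46) = 4, d(47) = 2, d(48) = 10, d(49) = 3, d(50) = 6, d(51) = 4, d(52) = 6, d(53) = 2, d(54) = 8, d(55) = 4, d(56) = 8, d(57) = 4, d(58) = 4, d(59) = 2, d(60) = 12, d(61) = 2, d(62) = 4, d(63) = 6, d(64) = 7, d(65) = 4, d(66) = 8, d(67) = 2, d(68) = 6, d(69) = 4, d(70) = 8, d(71) = 2, d(72) = 12, d(73) = 2, d(74) = 4, d(75) = 6, d(76) = 6, d(77) = 4, d(78) = 8, d(79) = 2, d(80) = 10, d(81) = 5, d(82) = 4, d(83) = 2, d(84) = 12, d(85) = 4, d(86) = 4, d(87) = 4, d(88) = 8, d(89) = 2, d(90) = 12, d(91) = 4, d(92) = 6, d(93) = 4, d(94) = 4, d(95) = 4, d(96) = 12, d(97) = 2, d(98) = 6, d(99) = 6, d(100) = 9, d(101) = 2, d(102) = 8, d(103) = 2, d(104) = 8, d(105) = 8, d(106) = 4, d(107) = 2, d(108) = 12, d(109) = 2, d(110) = 8, d(111) = 4, d(112) = 10, d(113) = 2, d(114) = 8, d(115) = 4, d(116) = 6, d(117) = 6, d(118) = 4, d(119) = 4, d(120) = 16, d(121) = 3, d(122) = 4, d(123) = 4, d(124) = 6, d(125) = 4, d(126) = 12, d(127) = 2, d(128) = 8, d(129) = 4, d(130) = 8, d(131) = 2, d(132) = 12, d(133) = 4, d(134) = 4, d(135) = 8, d(136) = 8, d(137) = 2, d(138) = 8, d(139) = 2, d(140) = 12, d(141) = 4, d(142) = 4, d(143) = 4, d(144) = 15, d(145) = 4, d(146) = 4, d(147) = 6, d(148) = 6, d(149) = 2, d(150) = 12. Summing all 150 values: 780. (Dirichlet's divisor formula: Σ_{n ≤ x} d(n) = x ln(x) + (2γ − 1) x + O(√x). For x = 150, the asymptotic estimate is ≈ 774.76.)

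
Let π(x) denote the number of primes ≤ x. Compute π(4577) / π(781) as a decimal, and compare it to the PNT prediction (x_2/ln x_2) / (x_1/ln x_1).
π(4577)/π(781) = 619/137 ≈ 4.5182;  PNT prediction ≈ 4.6310.

π(781) = 137 and π(4577) = 619, so π(4577)/π(781) ≈ 4.5182. The PNT-predicted ratio is (4577/ln(4577)) / (781/ln(781)) ≈ 4.6310. The two agree to within a few percent, as expected.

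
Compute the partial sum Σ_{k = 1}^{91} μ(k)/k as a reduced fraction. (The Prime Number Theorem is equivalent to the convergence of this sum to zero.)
Σ μ(k)/k = 226361852224483257830288188126621/23768741896345550770650537601358310

Values of μ(k) for 1 ≤ k ≤ 91: μ(1) = 1, μ(2) = -1, μ(3) = -1, μ(5) = -1, μ(6) = 1, μ(7) = -1, μ(10) = 1, μ(11) = -1, μ(13) = -1, μ(14) = 1, μ(15) = 1, μ(17) = -1, μ(19) = -1, μ(21) = 1, μ(22) = 1, μ(23) = -1, μ(26) = 1, μ(29) = -1, μ(30) = -1, μ(31) = -1, μ(33) = 1, μ(34) = 1, μ(35) = 1, μ(37) = -1, μ(38) = 1, μ(39) = 1, μ(41) = -1, μ(42) = -1, μ(43) = -1, μ(46) = 1, μ(47) = -1, μ(51) = 1, μ(53) = -1, μ(55) = 1, μ(57) = 1, μ(58) = 1, μ(59) = -1, μ(61) = -1, μ(62) = 1, μ(65) = 1, μ(66) = -1, μ(67) = -1, μ(69) = 1, μ(70) = -1, μ(71) = -1, μ(73) = -1, μ(74) = 1, μ(77) = 1, μ(78) = -1, μ(79) = -1, μ(82) = 1, μ(83) = -1, μ(85) = 1, μ(86) = 1, μ(87) = 1, μ(89) = -1, μ(91) = 1, with μ = 0 on non-squarefree integers. Summing μ(k)/k for k where μ(k) ≠ 0 gives 226361852224483257830288188126621/23768741896345550770650537601358310 ≈ 0.0095. (PNT ⟺ this sum → 0 as n → ∞.)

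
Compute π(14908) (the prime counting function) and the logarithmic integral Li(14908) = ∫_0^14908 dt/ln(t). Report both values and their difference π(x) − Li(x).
π(14908) = 1746;  Li(14908) ≈ 1767.05;  π(x) − Li(x) ≈ -21.05.

Direct count of primes ≤ 14908 gives π(14908) = 1746. Numerical evaluation of the logarithmic integral gives Li(14908) ≈ 1767.05. The difference π(x) − Li(x) ≈ -21.05 is typically negative for small/moderate x (Li(x) overestimates), though Littlewood's theorem shows this sign changes infinitely often.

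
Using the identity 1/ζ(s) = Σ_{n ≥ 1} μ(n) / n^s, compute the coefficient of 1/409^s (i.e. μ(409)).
μ(409) = -1

Factor n = 409 = 409. μ(n) = 0 if any exponent ≥ 2 (not squarefree); otherwise μ(n) = (−1)^{ω(n)} where ω(n) is the number of distinct prime factors. Applying: μ(409) = -1.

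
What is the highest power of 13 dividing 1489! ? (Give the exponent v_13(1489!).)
v_13(1489!) = 122

Legendre's formula: v_p(n!) = Σ_{k ≥ 1} ⌊n / p^k⌋. For p = 13, n = 1489, the terms are:
  ⌊1489/13^1⌋ = ⌊1489/13⌋ = 114
  ⌊1489/13^2⌋ = ⌊1489/169⌋ = 8
(the next term ⌊1489/13^3⌋ = 0, terminating the sum). Summing: v_13(1489!) = 114 + 8 = 122.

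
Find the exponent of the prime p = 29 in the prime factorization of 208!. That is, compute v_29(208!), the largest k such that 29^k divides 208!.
v_29(208!) = 7

Legendre's formula: v_p(n!) = Σ_{k ≥ 1} ⌊n / p^k⌋. For p = 29, n = 208, the terms are:
  ⌊208/29^1⌋ = ⌊208/29⌋ = 7
(the next term ⌊208/29^2⌋ = 0, terminating the sum). Summing: v_29(208!) = 7 = 7.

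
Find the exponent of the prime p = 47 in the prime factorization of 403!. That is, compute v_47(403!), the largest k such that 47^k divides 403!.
v_47(403!) = 8

Legendre's formula: v_p(n!) = Σ_{k ≥ 1} ⌊n / p^k⌋. For p = 47, n = 403, the terms are:
  ⌊403/47^1⌋ = ⌊403/47⌋ = 8
(the next term ⌊403/47^2⌋ = 0, terminating the sum). Summing: v_47(403!) = 8 = 8.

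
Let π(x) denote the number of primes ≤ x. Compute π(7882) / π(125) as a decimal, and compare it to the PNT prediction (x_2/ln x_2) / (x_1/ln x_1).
π(7882)/π(125) = 996/30 ≈ 33.2000;  PNT prediction ≈ 33.9325.

π(125) = 30 and π(7882) = 996, so π(7882)/π(125) ≈ 33.2000. The PNT-predicted ratio is (7882/ln(7882)) / (125/ln(125)) ≈ 33.9325. The two agree to within a few percent, as expected.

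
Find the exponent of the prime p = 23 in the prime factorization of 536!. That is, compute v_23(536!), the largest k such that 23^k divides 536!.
v_23(536!) = 24

Legendre's formula: v_p(n!) = Σ_{k ≥ 1} ⌊n / p^k⌋. For p = 23, n = 536, the terms are:
  ⌊536/23^1⌋ = ⌊536/23⌋ = 23
  ⌊536/23^2⌋ = ⌊536/529⌋ = 1
(the next term ⌊536/23^3⌋ = 0, terminating the sum). Summing: v_23(536!) = 23 + 1 = 24.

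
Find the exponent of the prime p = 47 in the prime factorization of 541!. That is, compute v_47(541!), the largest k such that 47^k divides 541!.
v_47(541!) = 11

Legendre's formula: v_p(n!) = Σ_{k ≥ 1} ⌊n / p^k⌋. For p = 47, n = 541, the terms are:
  ⌊541/47^1⌋ = ⌊541/47⌋ = 11
(the next term ⌊541/47^2⌋ = 0, terminating the sum). Summing: v_47(541!) = 11 = 11.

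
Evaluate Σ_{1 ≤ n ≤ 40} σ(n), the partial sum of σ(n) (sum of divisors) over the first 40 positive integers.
Σ_{n ≤ 40} σ(n) = 1342

Compute σ(n) for each 1 ≤ n ≤ 40: σ(1) = 1, σ(2) = 3, σ(3) = 4, σ(4) = 7, σ(5) = 6, σ(6) = 12, σ(7) = 8, σ(8) = 15, σ(9) = 13, σ(10) = 18, σ(11) = 12, σ(12) = 28, σ(13) = 14, σ(14) = 24, σ(15) = 24, σ(16) = 31, σ(17) = 18, σ(18) = 39, σ(19) = 20, σ(20) = 42, σ(21) = 32, σ(22) = 36, σ(23) = 24, σ(24) = 60, σ(25) = 31, σ(26) = 42, σ(27) = 40, σ(28) = 56, σ(29) = 30, σ(30) = 72, σ(31) = 32, σ(32) = 63, σ(33) = 48, σ(34) = 54, σ(35) = 48, σ(36) = 91, σ(37) = 38, σ(38) = 60, σ(39) = 56, σ(40) = 90. Summing all 40 values: 1342. (Average order: Σ_{n ≤ x} σ(n) ~ (π²/12) x². For x = 40, (π²/12)·40² ≈ 1315.95.)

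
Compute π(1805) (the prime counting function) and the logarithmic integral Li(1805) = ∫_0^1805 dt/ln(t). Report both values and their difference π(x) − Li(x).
π(1805) = 279;  Li(1805) ≈ 288.98;  π(x) − Li(x) ≈ -9.98.

Direct count of primes ≤ 1805 gives π(1805) = 279. Numerical evaluation of the logarithmic integral gives Li(1805) ≈ 288.98. The difference π(x) − Li(x) ≈ -9.98 is typically negative for small/moderate x (Li(x) overestimates), though Littlewood's theorem shows this sign changes infinitely often.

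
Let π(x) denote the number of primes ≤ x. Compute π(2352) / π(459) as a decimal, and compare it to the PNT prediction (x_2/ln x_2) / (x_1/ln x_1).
π(2352)/π(459) = 349/88 ≈ 3.9659;  PNT prediction ≈ 4.0456.

π(459) = 88 and π(2352) = 349, so π(2352)/π(459) ≈ 3.9659. The PNT-predicted ratio is (2352/ln(2352)) / (459/ln(459)) ≈ 4.0456. The two agree to within a few percent, as expected.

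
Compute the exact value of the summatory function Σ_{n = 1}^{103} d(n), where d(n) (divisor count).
Σ_{n ≤ 103} d(n) = 494

Compute d(n) for each 1 ≤ n ≤ 103: d(1) = 1, d(2) = 2, d(3) = 2, d(4) = 3, d(5) = 2, d(6) = 4, d(7) = 2, d(8) = 4, d(9) = 3, d(10) = 4, d(11) = 2, d(12) = 6, d(13) = 2, d(14) = 4, d(15) = 4, d(16) = 5, d(17) = 2, d(18) = 6, d(19) = 2, d(20) = 6, d(21) = 4, d(22) = 4, d(23) = 2, d(24) = 8, d(25) = 3, d(26) = 4, d(27) = 4, d(28) = 6, d(29) = 2, d(30) = 8, d(31) = 2, d(32) = 6, d(33) = 4, d(34) = 4, d(35) = 4, d(36) = 9, d(37) = 2, d(38) = 4, d(39) = 4, d(40) = 8, d(41) = 2, d(42) = 8, d(43) = 2, d(44) = 6, d(45) = 6, d(46) = 4, d(47) = 2, d(48) = 10, d(49) = 3, d(50) = 6, d(51) = 4, d(52) = 6, d(53) = 2, d(54) = 8, d(55) = 4, d(56) = 8, d(57) = 4, d(58) = 4, d(59) = 2, d(60) = 12, d(61) = 2, d(62) = 4, d(63) = 6, d(64) = 7, d(65) = 4, d(66) = 8, d(67) = 2, d(68) = 6, d(69) = 4, d(70) = 8, d(71) = 2, d(72) = 12, d(73) = 2, d(74) = 4, d(75) = 6, d(76) = 6, d(77) = 4, d(78) = 8, d(79) = 2, d(80) = 10, d(81) = 5, d(82) = 4, d(83) = 2, d(84) = 12, d(85) = 4, d(86) = 4, d(87) = 4, d(88) = 8, d(89) = 2, d(90) = 12, d(91) = 4, d(92) = 6, d(93) = 4, d(94) = 4, d(95) = 4, d(96) = 12, d(97) = 2, d(98) = 6, d(99) = 6, d(100) = 9, d(101) = 2, d(102) = 8, d(103) = 2. Summing all 103 values: 494. (Dirichlet's divisor formula: Σ_{n ≤ x} d(n) = x ln(x) + (2γ − 1) x + O(√x). For x = 103, the asymptotic estimate is ≈ 493.28.)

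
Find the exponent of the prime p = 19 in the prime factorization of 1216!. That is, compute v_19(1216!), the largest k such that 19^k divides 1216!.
v_19(1216!) = 67

Legendre's formula: v_p(n!) = Σ_{k ≥ 1} ⌊n / p^k⌋. For p = 19, n = 1216, the terms are:
  ⌊1216/19^1⌋ = ⌊1216/19⌋ = 64
  ⌊1216/19^2⌋ = ⌊1216/361⌋ = 3
(the next term ⌊1216/19^3⌋ = 0, terminating the sum). Summing: v_19(1216!) = 64 + 3 = 67.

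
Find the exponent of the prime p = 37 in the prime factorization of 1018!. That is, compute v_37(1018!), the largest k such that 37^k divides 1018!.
v_37(1018!) = 27

Legendre's formula: v_p(n!) = Σ_{k ≥ 1} ⌊n / p^k⌋. For p = 37, n = 1018, the terms are:
  ⌊1018/37^1⌋ = ⌊1018/37⌋ = 27
(the next term ⌊1018/37^2⌋ = 0, terminating the sum). Summing: v_37(1018!) = 27 = 27.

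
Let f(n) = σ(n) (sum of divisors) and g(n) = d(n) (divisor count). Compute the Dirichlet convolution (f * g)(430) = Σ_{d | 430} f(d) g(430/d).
(σ * d)(430) = 1840

Divisors of 430: [1, 2, 5, 10, 43, 86, 215, 430]. For each d | 430:
  d = 1: σ(1) · d(430/1) = 1 · 8 = 8
  d = 2: σ(2) · d(430/2) = 3 · 4 = 12
  d = 5: σ(5) · d(430/5) = 6 · 4 = 24
  d = 10: σ(10) · d(430/10) = 18 · 2 = 36
  d = 43: σ(43) · d(430/43) = 44 · 4 = 176
  d = 86: σ(86) · d(430/86) = 132 · 2 = 264
  d = 215: σ(215) · d(430/215) = 264 · 2 = 528
  d = 430: σ(430) · d(430/430) = 792 · 1 = 792
Summing: (σ * d)(430) = 8 + 12 + 24 + 36 + 176 + 264 + 528 + 792 = 1840.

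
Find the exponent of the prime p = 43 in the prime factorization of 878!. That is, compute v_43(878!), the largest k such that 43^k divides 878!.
v_43(878!) = 20

Legendre's formula: v_p(n!) = Σ_{k ≥ 1} ⌊n / p^k⌋. For p = 43, n = 878, the terms are:
  ⌊878/43^1⌋ = ⌊878/43⌋ = 20
(the next term ⌊878/43^2⌋ = 0, terminating the sum). Summing: v_43(878!) = 20 = 20.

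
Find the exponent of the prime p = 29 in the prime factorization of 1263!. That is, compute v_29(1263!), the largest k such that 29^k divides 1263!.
v_29(1263!) = 44

Legendre's formula: v_p(n!) = Σ_{k ≥ 1} ⌊n / p^k⌋. For p = 29, n = 1263, the terms are:
  ⌊1263/29^1⌋ = ⌊1263/29⌋ = 43
  ⌊1263/29^2⌋ = ⌊1263/841⌋ = 1
(the next term ⌊1263/29^3⌋ = 0, terminating the sum). Summing: v_29(1263!) = 43 + 1 = 44.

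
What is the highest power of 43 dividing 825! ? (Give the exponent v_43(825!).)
v_43(825!) = 19

Legendre's formula: v_p(n!) = Σ_{k ≥ 1} ⌊n / p^k⌋. For p = 43, n = 825, the terms are:
  ⌊825/43^1⌋ = ⌊825/43⌋ = 19
(the next term ⌊825/43^2⌋ = 0, terminating the sum). Summing: v_43(825!) = 19 = 19.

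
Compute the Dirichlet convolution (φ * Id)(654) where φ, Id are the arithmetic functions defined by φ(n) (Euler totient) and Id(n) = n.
(φ * Id)(654) = 3255

Divisors of 654: [1, 2, 3, 6, 109, 218, 327, 654]. For each d | 654:
  d = 1: φ(1) · Id(654/1) = 1 · 654 = 654
  d = 2: φ(2) · Id(654/2) = 1 · 327 = 327
  d = 3: φ(3) · Id(654/3) = 2 · 218 = 436
  d = 6: φ(6) · Id(654/6) = 2 · 109 = 218
  d = 109: φ(109) · Id(654/109) = 108 · 6 = 648
  d = 218: φ(218) · Id(654/218) = 108 · 3 = 324
  d = 327: φ(327) · Id(654/327) = 216 · 2 = 432
  d = 654: φ(654) · Id(654/654) = 216 · 1 = 216
Summing: (φ * Id)(654) = 654 + 327 + 436 + 218 + 648 + 324 + 432 + 216 = 3255.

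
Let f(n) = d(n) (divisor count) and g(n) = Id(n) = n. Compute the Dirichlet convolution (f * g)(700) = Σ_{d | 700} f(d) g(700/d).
(d * Id)(700) = 3762

Divisors of 700: [1, 2, 4, 5, 7, 10, 14, 20, 25, 28, 35, 50, 70, 100, 140, 175, 350, 700]. For each d | 700:
  d = 1: d(1) · Id(700/1) = 1 · 700 = 700
  d = 2: d(2) · Id(700/2) = 2 · 350 = 700
  d = 4: d(4) · Id(700/4) = 3 · 175 = 525
  d = 5: d(5) · Id(700/5) = 2 · 140 = 280
  d = 7: d(7) · Id(700/7) = 2 · 100 = 200
  d = 10: d(10) · Id(700/10) = 4 · 70 = 280
  d = 14: d(14) · Id(700/14) = 4 · 50 = 200
  d = 20: d(20) · Id(700/20) = 6 · 35 = 210
  d = 25: d(25) · Id(700/25) = 3 · 28 = 84
  d = 28: d(28) · Id(700/28) = 6 · 25 = 150
  d = 35: d(35) · Id(700/35) = 4 · 20 = 80
  d = 50: d(50) · Id(700/50) = 6 · 14 = 84
  d = 70: d(70) · Id(700/70) = 8 · 10 = 80
  d = 100: d(100) · Id(700/100) = 9 · 7 = 63
  d = 140: d(140) · Id(700/140) = 12 · 5 = 60
  d = 175: d(175) · Id(700/175) = 6 · 4 = 24
  d = 350: d(350) · Id(700/350) = 12 · 2 = 24
  d = 700: d(700) · Id(700/700) = 18 · 1 = 18
Summing: (d * Id)(700) = 700 + 700 + 525 + 280 + 200 + 280 + 200 + 210 + 84 + 150 + 80 + 84 + 80 + 63 + 60 + 24 + 24 + 18 = 3762.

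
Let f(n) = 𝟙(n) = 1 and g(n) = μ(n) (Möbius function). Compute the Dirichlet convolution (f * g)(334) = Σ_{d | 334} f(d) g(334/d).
(𝟙 * μ)(334) = 0

Divisors of 334: [1, 2, 167, 334]. For each d | 334:
  d = 1: 𝟙(1) · μ(334/1) = 1 · 1 = 1
  d = 2: 𝟙(2) · μ(334/2) = 1 · -1 = -1
  d = 167: 𝟙(167) · μ(334/167) = 1 · -1 = -1
  d = 334: 𝟙(334) · μ(334/334) = 1 · 1 = 1
Summing: (𝟙 * μ)(334) = 1 + -1 + -1 + 1 = 0.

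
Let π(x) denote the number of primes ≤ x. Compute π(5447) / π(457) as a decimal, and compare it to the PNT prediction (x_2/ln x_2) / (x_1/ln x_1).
π(5447)/π(457) = 720/88 ≈ 8.1818;  PNT prediction ≈ 8.4856.

π(457) = 88 and π(5447) = 720, so π(5447)/π(457) ≈ 8.1818. The PNT-predicted ratio is (5447/ln(5447)) / (457/ln(457)) ≈ 8.4856. The two agree to within a few percent, as expected.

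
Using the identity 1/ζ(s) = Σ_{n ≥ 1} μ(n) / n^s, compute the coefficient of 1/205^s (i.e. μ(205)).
μ(205) = 1

Factor n = 205 = 5 · 41. μ(n) = 0 if any exponent ≥ 2 (not squarefree); otherwise μ(n) = (−1)^{ω(n)} where ω(n) is the number of distinct prime factors. Applying: μ(205) = 1.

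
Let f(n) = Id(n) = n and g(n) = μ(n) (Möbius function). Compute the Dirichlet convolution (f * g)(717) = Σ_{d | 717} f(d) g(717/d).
(Id * μ)(717) = 476

Divisors of 717: [1, 3, 239, 717]. For each d | 717:
  d = 1: Id(1) · μ(717/1) = 1 · 1 = 1
  d = 3: Id(3) · μ(717/3) = 3 · -1 = -3
  d = 239: Id(239) · μ(717/239) = 239 · -1 = -239
  d = 717: Id(717) · μ(717/717) = 717 · 1 = 717
Summing: (Id * μ)(717) = 1 + -3 + -239 + 717 = 476.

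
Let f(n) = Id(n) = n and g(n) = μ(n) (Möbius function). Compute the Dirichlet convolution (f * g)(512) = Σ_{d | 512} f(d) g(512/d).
(Id * μ)(512) = 256

Divisors of 512: [1, 2, 4, 8, 16, 32, 64, 128, 256, 512]. For each d | 512:
  d = 1: Id(1) · μ(512/1) = 1 · 0 = 0
  d = 2: Id(2) · μ(512/2) = 2 · 0 = 0
  d = 4: Id(4) · μ(512/4) = 4 · 0 = 0
  d = 8: Id(8) · μ(512/8) = 8 · 0 = 0
  d = 16: Id(16) · μ(512/16) = 16 · 0 = 0
  d = 32: Id(32) · μ(512/32) = 32 · 0 = 0
  d = 64: Id(64) · μ(512/64) = 64 · 0 = 0
  d = 128: Id(128) · μ(512/128) = 128 · 0 = 0
  d = 256: Id(256) · μ(512/256) = 256 · -1 = -256
  d = 512: Id(512) · μ(512/512) = 512 · 1 = 512
Summing: (Id * μ)(512) = 0 + 0 + 0 + 0 + 0 + 0 + 0 + 0 + -256 + 512 = 256.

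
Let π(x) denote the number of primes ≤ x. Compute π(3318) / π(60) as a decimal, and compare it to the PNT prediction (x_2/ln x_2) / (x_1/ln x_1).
π(3318)/π(60) = 466/17 ≈ 27.4118;  PNT prediction ≈ 27.9282.

π(60) = 17 and π(3318) = 466, so π(3318)/π(60) ≈ 27.4118. The PNT-predicted ratio is (3318/ln(3318)) / (60/ln(60)) ≈ 27.9282. The two agree to within a few percent, as expected.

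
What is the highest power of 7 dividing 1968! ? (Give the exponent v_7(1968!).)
v_7(1968!) = 326

Legendre's formula: v_p(n!) = Σ_{k ≥ 1} ⌊n / p^k⌋. For p = 7, n = 1968, the terms are:
  ⌊1968/7^1⌋ = ⌊1968/7⌋ = 281
  ⌊1968/7^2⌋ = ⌊1968/49⌋ = 40
  ⌊1968/7^3⌋ = ⌊1968/343⌋ = 5
(the next term ⌊1968/7^4⌋ = 0, terminating the sum). Summing: v_7(1968!) = 281 + 40 + 5 = 326.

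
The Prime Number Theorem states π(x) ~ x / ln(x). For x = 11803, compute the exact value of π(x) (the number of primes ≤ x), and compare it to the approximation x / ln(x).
π(11803) = 1414;  x/ln(x) ≈ 1258.84;  relative error ≈ 10.97%.

Directly count primes up to 11803: π(11803) = 1414. The PNT approximation gives 11803/ln(11803) ≈ 11803/9.37611 ≈ 1258.84. Relative error (π(x) − x/ln(x)) / π(x) ≈ 10.97%; the approximation is known to undercount slightly (Li(x) is a better estimate).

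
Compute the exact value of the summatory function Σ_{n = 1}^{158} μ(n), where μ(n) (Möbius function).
Σ_{n ≤ 158} μ(n) = -1

Compute μ(n) for each 1 ≤ n ≤ 158: μ(1) = 1, μ(2) = -1, μ(3) = -1, μ(4) = 0, μ(5) = -1, μ(6) = 1, μ(7) = -1, μ(8) = 0, μ(9) = 0, μ(10) = 1, μ(11) = -1, μ(12) = 0, μ(13) = -1, μ(14) = 1, μ(15) = 1, μ(16) = 0, μ(17) = -1, μ(18) = 0, μ(19) = -1, μ(20) = 0, μ(21) = 1, μ(22) = 1, μ(23) = -1, μ(24) = 0, μ(25) = 0, μ(26) = 1, μ(27) = 0, μ(28) = 0, μ(29) = -1, μ(30) = -1, μ(31) = -1, μ(32) = 0, μ(33) = 1, μ(34) = 1, μ(35) = 1, μ(36) = 0, μ(37) = -1, μ(38) = 1, μ(39) = 1, μ(40) = 0, μ(41) = -1, μ(42) = -1, μ(43) = -1, μ(44) = 0, μ(45) = 0, μ(46) = 1, μ(47) = -1, μ(48) = 0, μ(49) = 0, μ(50) = 0, μ(51) = 1, μ(52) = 0, μ(53) = -1, μ(54) = 0, μ(55) = 1, μ(56) = 0, μ(57) = 1, μ(58) = 1, μ(59) = -1, μ(60) = 0, μ(61) = -1, μ(62) = 1, μ(63) = 0, μ(64) = 0, μ(65) = 1, μ(66) = -1, μ(67) = -1, μ(68) = 0, μ(69) = 1, μ(70) = -1, μ(71) = -1, μ(72) = 0, μ(73) = -1, μ(74) = 1, μ(75) = 0, μ(76) = 0, μ(77) = 1, μ(78) = -1, μ(79) = -1, μ(80) = 0, μ(81) = 0, μ(82) = 1, μ(83) = -1, μ(84) = 0, μ(85) = 1, μ(86) = 1, μ(87) = 1, μ(88) = 0, μ(89) = -1, μ(90) = 0, μ(91) = 1, μ(92) = 0, μ(93) = 1, μ(94) = 1, μ(95) = 1, μ(96) = 0, μ(97) = -1, μ(98) = 0, μ(99) = 0, μ(100) = 0, μ(101) = -1, μ(102) = -1, μ(103) = -1, μ(104) = 0, μ(105) = -1, μ(106) = 1, μ(107) = -1, μ(108) = 0, μ(109) = -1, μ(110) = -1, μ(111) = 1, μ(112) = 0, μ(113) = -1, μ(114) = -1, μ(115) = 1, μ(116) = 0, μ(117) = 0, μ(118) = 1, μ(119) = 1, μ(120) = 0, μ(121) = 0, μ(122) = 1, μ(123) = 1, μ(124) = 0, μ(125) = 0, μ(126) = 0, μ(127) = -1, μ(128) = 0, μ(129) = 1, μ(130) = -1, μ(131) = -1, μ(132) = 0, μ(133) = 1, μ(134) = 1, μ(135) = 0, μ(136) = 0, μ(137) = -1, μ(138) = -1, μ(139) = -1, μ(140) = 0, μ(141) = 1, μ(142) = 1, μ(143) = 1, μ(144) = 0, μ(145) = 1, μ(146) = 1, μ(147) = 0, μ(148) = 0, μ(149) = -1, μ(150) = 0, μ(151) = -1, μ(152) = 0, μ(153) = 0, μ(154) = -1, μ(155) = 1, μ(156) = 0, μ(157) = -1, μ(158) = 1. Summing all 158 values: -1. (Mertens function M(x) = Σ_{n ≤ x} μ(n); on average M(x) should be small (PNT ⟺ M(x) = o(x)).)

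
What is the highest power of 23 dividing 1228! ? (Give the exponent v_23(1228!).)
v_23(1228!) = 55

Legendre's formula: v_p(n!) = Σ_{k ≥ 1} ⌊n / p^k⌋. For p = 23, n = 1228, the terms are:
  ⌊1228/23^1⌋ = ⌊1228/23⌋ = 53
  ⌊1228/23^2⌋ = ⌊1228/529⌋ = 2
(the next term ⌊1228/23^3⌋ = 0, terminating the sum). Summing: v_23(1228!) = 53 + 2 = 55.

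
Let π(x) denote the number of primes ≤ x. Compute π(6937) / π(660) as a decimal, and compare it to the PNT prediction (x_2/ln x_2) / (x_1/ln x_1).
π(6937)/π(660) = 890/120 ≈ 7.4167;  PNT prediction ≈ 7.7151.

π(660) = 120 and π(6937) = 890, so π(6937)/π(660) ≈ 7.4167. The PNT-predicted ratio is (6937/ln(6937)) / (660/ln(660)) ≈ 7.7151. The two agree to within a few percent, as expected.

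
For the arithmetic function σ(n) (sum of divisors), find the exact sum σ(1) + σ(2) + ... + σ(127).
Σ_{n ≤ 127} σ(n) = 13280

Compute σ(n) for each 1 ≤ n ≤ 127: σ(1) = 1, σ(2) = 3, σ(3) = 4, σ(4) = 7, σ(5) = 6, σ(6) = 12, σ(7) = 8, σ(8) = 15, σ(9) = 13, σ(10) = 18, σ(11) = 12, σ(12) = 28, σ(13) = 14, σ(14) = 24, σ(15) = 24, σ(16) = 31, σ(17) = 18, σ(18) = 39, σ(19) = 20, σ(20) = 42, σ(21) = 32, σ(22) = 36, σ(23) = 24, σ(24) = 60, σ(25) = 31, σ(26) = 42, σ(27) = 40, σ(28) = 56, σ(29) = 30, σ(30) = 72, σ(31) = 32, σ(32) = 63, σ(33) = 48, σ(34) = 54, σ(35) = 48, σ(36) = 91, σ(37) = 38, σ(38) = 60, σ(39) = 56, σ(40) = 90, σ(41) = 42, σ(42) = 96, σ(43) = 44, σ(44) = 84, σ(45) = 78, σ(46) = 72, σ(47) = 48, σ(48) = 124, σ(49) = 57, σ(50) = 93, σ(51) = 72, σ(52) = 98, σ(53) = 54, σ(54) = 120, σ(55) = 72, σ(56) = 120, σ(57) = 80, σ(58) = 90, σ(59) = 60, σ(60) = 168, σ(61) = 62, σ(62) = 96, σ(63) = 104, σ(64) = 127, σ(65) = 84, σ(66) = 144, σ(67) = 68, σ(68) = 126, σ(69) = 96, σ(70) = 144, σ(71) = 72, σ(72) = 195, σ(73) = 74, σ(74) = 114, σ(75) = 124, σ(76) = 140, σ(77) = 96, σ(78) = 168, σ(79) = 80, σ(80) = 186, σ(81) = 121, σ(82) = 126, σ(83) = 84, σ(84) = 224, σ(85) = 108, σ(86) = 132, σ(87) = 120, σ(88) = 180, σ(89) = 90, σ(90) = 234, σ(91) = 112, σ(92) = 168, σ(93) = 128, σ(94) = 144, σ(95) = 120, σ(96) = 252, σ(97) = 98, σ(98) = 171, σ(99) = 156, σ(100) = 217, σ(101) = 102, σ(102) = 216, σ(103) = 104, σ(104) = 210, σ(105) = 192, σ(106) = 162, σ(107) = 108, σ(108) = 280, σ(109) = 110, σ(110) = 216, σ(111) = 152, σ(112) = 248, σ(113) = 114, σ(114) = 240, σ(115) = 144, σ(116) = 210, σ(117) = 182, σ(118) = 180, σ(119) = 144, σ(120) = 360, σ(121) = 133, σ(122) = 186, σ(123) = 168, σ(124) = 224, σ(125) = 156, σ(126) = 312, σ(127) = 128. Summing all 127 values: 13280. (Average order: Σ_{n ≤ x} σ(n) ~ (π²/12) x². For x = 127, (π²/12)·127² ≈ 13265.57.)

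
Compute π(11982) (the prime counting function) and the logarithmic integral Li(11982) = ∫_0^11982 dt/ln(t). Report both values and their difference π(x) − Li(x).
π(11982) = 1437;  Li(11982) ≈ 1459.18;  π(x) − Li(x) ≈ -22.18.

Direct count of primes ≤ 11982 gives π(11982) = 1437. Numerical evaluation of the logarithmic integral gives Li(11982) ≈ 1459.18. The difference π(x) − Li(x) ≈ -22.18 is typically negative for small/moderate x (Li(x) overestimates), though Littlewood's theorem shows this sign changes infinitely often.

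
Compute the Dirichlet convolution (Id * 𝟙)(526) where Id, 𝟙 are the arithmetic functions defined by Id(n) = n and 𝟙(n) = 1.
(Id * 𝟙)(526) = 792

Divisors of 526: [1, 2, 263, 526]. For each d | 526:
  d = 1: Id(1) · 𝟙(526/1) = 1 · 1 = 1
  d = 2: Id(2) · 𝟙(526/2) = 2 · 1 = 2
  d = 263: Id(263) · 𝟙(526/263) = 263 · 1 = 263
  d = 526: Id(526) · 𝟙(526/526) = 526 · 1 = 526
Summing: (Id * 𝟙)(526) = 1 + 2 + 263 + 526 = 792.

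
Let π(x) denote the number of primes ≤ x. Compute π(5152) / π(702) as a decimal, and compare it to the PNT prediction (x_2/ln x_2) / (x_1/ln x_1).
π(5152)/π(702) = 686/126 ≈ 5.4444;  PNT prediction ≈ 5.6276.

π(702) = 126 and π(5152) = 686, so π(5152)/π(702) ≈ 5.4444. The PNT-predicted ratio is (5152/ln(5152)) / (702/ln(702)) ≈ 5.6276. The two agree to within a few percent, as expected.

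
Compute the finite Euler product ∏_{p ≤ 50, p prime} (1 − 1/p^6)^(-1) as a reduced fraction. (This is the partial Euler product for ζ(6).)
∏ = 739922824862544451640166694180680765476614483998462834502498139791315/727309058868145310276350820375862045292293308126790710400267935809536

The primes p ≤ 50 are [2, 3, 5, 7, 11, 13, 17, 19, 23, 29, 31, 37, 41, 43, 47]. For each prime, (1 − 1/p^6)^(-1) = p^6 / (p^6 − 1). The product is (1 − 1/2^6)^(-1), (1 − 1/3^6)^(-1), (1 − 1/5^6)^(-1), (1 − 1/7^6)^(-1), (1 − 1/11^6)^(-1), (1 − 1/13^6)^(-1), (1 − 1/17^6)^(-1), (1 − 1/19^6)^(-1), (1 − 1/23^6)^(-1), (1 − 1/29^6)^(-1), (1 − 1/31^6)^(-1), (1 − 1/37^6)^(-1), (1 − 1/41^6)^(-1), (1 − 1/43^6)^(-1), (1 − 1/47^6)^(-1) = ∏ p^6 / (p^6 − 1) = 739922824862544451640166694180680765476614483998462834502498139791315/727309058868145310276350820375862045292293308126790710400267935809536.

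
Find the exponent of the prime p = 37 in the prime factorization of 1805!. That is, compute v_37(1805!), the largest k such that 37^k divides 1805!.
v_37(1805!) = 49

Legendre's formula: v_p(n!) = Σ_{k ≥ 1} ⌊n / p^k⌋. For p = 37, n = 1805, the terms are:
  ⌊1805/37^1⌋ = ⌊1805/37⌋ = 48
  ⌊1805/37^2⌋ = ⌊1805/1369⌋ = 1
(the next term ⌊1805/37^3⌋ = 0, terminating the sum). Summing: v_37(1805!) = 48 + 1 = 49.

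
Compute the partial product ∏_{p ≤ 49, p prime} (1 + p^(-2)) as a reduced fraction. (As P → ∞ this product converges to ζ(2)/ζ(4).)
∏ = 101793085732936000000000/67237345888235944242129

The primes p ≤ 49 are [2, 3, 5, 7, 11, 13, 17, 19, 23, 29, 31, 37, 41, 43, 47]. For each, (1 + 1/p^2) = (p^2 + 1)/p^2. Multiplying these fractions over p ∈ [2, 3, 5, 7, 11, 13, 17, 19, 23, 29, 31, 37, 41, 43, 47] gives 101793085732936000000000/67237345888235944242129. (In the limit P → ∞ this tends to ζ(2)/ζ(4).)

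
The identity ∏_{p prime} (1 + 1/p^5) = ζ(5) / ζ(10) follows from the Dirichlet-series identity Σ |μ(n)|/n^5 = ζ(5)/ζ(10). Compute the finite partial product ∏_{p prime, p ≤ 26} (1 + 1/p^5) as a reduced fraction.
∏ = 2612085852729079932096672771072/2521568243390149185231442932125

The primes p ≤ 26 are [2, 3, 5, 7, 11, 13, 17, 19, 23]. For each, (1 + 1/p^5) = (p^5 + 1)/p^5. Multiplying these fractions over p ∈ [2, 3, 5, 7, 11, 13, 17, 19, 23] gives 2612085852729079932096672771072/2521568243390149185231442932125. (In the limit P → ∞ this tends to ζ(5)/ζ(10).)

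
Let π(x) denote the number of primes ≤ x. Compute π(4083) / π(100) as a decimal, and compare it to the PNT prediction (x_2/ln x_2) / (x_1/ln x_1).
π(4083)/π(100) = 562/25 ≈ 22.4800;  PNT prediction ≈ 22.6144.

π(100) = 25 and π(4083) = 562, so π(4083)/π(100) ≈ 22.4800. The PNT-predicted ratio is (4083/ln(4083)) / (100/ln(100)) ≈ 22.6144. The two agree to within a few percent, as expected.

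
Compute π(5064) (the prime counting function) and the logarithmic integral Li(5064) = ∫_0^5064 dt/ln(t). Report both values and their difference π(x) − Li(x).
π(5064) = 677;  Li(5064) ≈ 691.79;  π(x) − Li(x) ≈ -14.79.

Direct count of primes ≤ 5064 gives π(5064) = 677. Numerical evaluation of the logarithmic integral gives Li(5064) ≈ 691.79. The difference π(x) − Li(x) ≈ -14.79 is typically negative for small/moderate x (Li(x) overestimates), though Littlewood's theorem shows this sign changes infinitely often.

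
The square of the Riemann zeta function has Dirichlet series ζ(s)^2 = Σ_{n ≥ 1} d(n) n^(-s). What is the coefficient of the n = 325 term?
d(325) = 6

ζ(s)^2 = (Σ 1/m^s)(Σ 1/k^s). The coefficient of 1/n^s in the product is the number of ordered pairs (m, k) with mk = n, which equals d(n). For n = 325, divisors are [1, 5, 13, 25, 65, 325], so d(325) = 6.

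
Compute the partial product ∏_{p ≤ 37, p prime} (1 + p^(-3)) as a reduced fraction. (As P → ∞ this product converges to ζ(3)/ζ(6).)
∏ = 286534261786467003531264/242522905429175749176095

The primes p ≤ 37 are [2, 3, 5, 7, 11, 13, 17, 19, 23, 29, 31, 37]. For each, (1 + 1/p^3) = (p^3 + 1)/p^3. Multiplying these fractions over p ∈ [2, 3, 5, 7, 11, 13, 17, 19, 23, 29, 31, 37] gives 286534261786467003531264/242522905429175749176095. (In the limit P → ∞ this tends to ζ(3)/ζ(6).)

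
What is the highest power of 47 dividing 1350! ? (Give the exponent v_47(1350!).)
v_47(1350!) = 28

Legendre's formula: v_p(n!) = Σ_{k ≥ 1} ⌊n / p^k⌋. For p = 47, n = 1350, the terms are:
  ⌊1350/47^1⌋ = ⌊1350/47⌋ = 28
(the next term ⌊1350/47^2⌋ = 0, terminating the sum). Summing: v_47(1350!) = 28 = 28.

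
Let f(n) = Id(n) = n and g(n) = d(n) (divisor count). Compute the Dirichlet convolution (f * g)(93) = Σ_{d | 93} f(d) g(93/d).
(Id * d)(93) = 165

Divisors of 93: [1, 3, 31, 93]. For each d | 93:
  d = 1: Id(1) · d(93/1) = 1 · 4 = 4
  d = 3: Id(3) · d(93/3) = 3 · 2 = 6
  d = 31: Id(31) · d(93/31) = 31 · 2 = 62
  d = 93: Id(93) · d(93/93) = 93 · 1 = 93
Summing: (Id * d)(93) = 4 + 6 + 62 + 93 = 165.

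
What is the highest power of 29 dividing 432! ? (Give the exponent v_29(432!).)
v_29(432!) = 14

Legendre's formula: v_p(n!) = Σ_{k ≥ 1} ⌊n / p^k⌋. For p = 29, n = 432, the terms are:
  ⌊432/29^1⌋ = ⌊432/29⌋ = 14
(the next term ⌊432/29^2⌋ = 0, terminating the sum). Summing: v_29(432!) = 14 = 14.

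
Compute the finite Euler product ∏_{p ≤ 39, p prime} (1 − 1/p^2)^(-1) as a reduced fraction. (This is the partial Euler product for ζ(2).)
∏ = 5974606913975783369/3652034743605657600

The primes p ≤ 39 are [2, 3, 5, 7, 11, 13, 17, 19, 23, 29, 31, 37]. For each prime, (1 − 1/p^2)^(-1) = p^2 / (p^2 − 1). The product is (1 − 1/2^2)^(-1), (1 − 1/3^2)^(-1), (1 − 1/5^2)^(-1), (1 − 1/7^2)^(-1), (1 − 1/11^2)^(-1), (1 − 1/13^2)^(-1), (1 − 1/17^2)^(-1), (1 − 1/19^2)^(-1), (1 − 1/23^2)^(-1), (1 − 1/29^2)^(-1), (1 − 1/31^2)^(-1), (1 − 1/37^2)^(-1) = ∏ p^2 / (p^2 − 1) = 5974606913975783369/3652034743605657600.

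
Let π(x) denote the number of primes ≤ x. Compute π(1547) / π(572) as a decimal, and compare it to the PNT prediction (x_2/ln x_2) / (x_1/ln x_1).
π(1547)/π(572) = 243/105 ≈ 2.3143;  PNT prediction ≈ 2.3381.

π(572) = 105 and π(1547) = 243, so π(1547)/π(572) ≈ 2.3143. The PNT-predicted ratio is (1547/ln(1547)) / (572/ln(572)) ≈ 2.3381. The two agree to within a few percent, as expected.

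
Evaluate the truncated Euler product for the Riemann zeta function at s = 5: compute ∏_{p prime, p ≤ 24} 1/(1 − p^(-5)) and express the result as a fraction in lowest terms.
∏ = 582482264223124461788463317320875/561738592476112179351889397970176

The primes p ≤ 24 are [2, 3, 5, 7, 11, 13, 17, 19, 23]. For each prime, (1 − 1/p^5)^(-1) = p^5 / (p^5 − 1). The product is (1 − 1/2^5)^(-1), (1 − 1/3^5)^(-1), (1 − 1/5^5)^(-1), (1 − 1/7^5)^(-1), (1 − 1/11^5)^(-1), (1 − 1/13^5)^(-1), (1 − 1/17^5)^(-1), (1 − 1/19^5)^(-1), (1 − 1/23^5)^(-1) = ∏ p^5 / (p^5 − 1) = 582482264223124461788463317320875/561738592476112179351889397970176.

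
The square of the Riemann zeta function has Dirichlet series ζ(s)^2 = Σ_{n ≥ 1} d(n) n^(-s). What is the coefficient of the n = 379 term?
d(379) = 2

ζ(s)^2 = (Σ 1/m^s)(Σ 1/k^s). The coefficient of 1/n^s in the product is the number of ordered pairs (m, k) with mk = n, which equals d(n). For n = 379, divisors are [1, 379], so d(379) = 2.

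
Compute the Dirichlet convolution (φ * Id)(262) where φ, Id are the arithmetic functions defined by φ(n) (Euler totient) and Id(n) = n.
(φ * Id)(262) = 783

Divisors of 262: [1, 2, 131, 262]. For each d | 262:
  d = 1: φ(1) · Id(262/1) = 1 · 262 = 262
  d = 2: φ(2) · Id(262/2) = 1 · 131 = 131
  d = 131: φ(131) · Id(262/131) = 130 · 2 = 260
  d = 262: φ(262) · Id(262/262) = 130 · 1 = 130
Summing: (φ * Id)(262) = 262 + 131 + 260 + 130 = 783.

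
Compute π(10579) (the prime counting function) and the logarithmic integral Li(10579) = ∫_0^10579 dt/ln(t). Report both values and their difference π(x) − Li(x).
π(10579) = 1290;  Li(10579) ≈ 1308.81;  π(x) − Li(x) ≈ -18.81.

Direct count of primes ≤ 10579 gives π(10579) = 1290. Numerical evaluation of the logarithmic integral gives Li(10579) ≈ 1308.81. The difference π(x) − Li(x) ≈ -18.81 is typically negative for small/moderate x (Li(x) overestimates), though Littlewood's theorem shows this sign changes infinitely often.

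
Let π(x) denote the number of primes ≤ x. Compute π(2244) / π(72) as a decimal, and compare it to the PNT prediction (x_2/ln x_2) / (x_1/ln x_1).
π(2244)/π(72) = 334/20 ≈ 16.7000;  PNT prediction ≈ 17.2744.

π(72) = 20 and π(2244) = 334, so π(2244)/π(72) ≈ 16.7000. The PNT-predicted ratio is (2244/ln(2244)) / (72/ln(72)) ≈ 17.2744. The two agree to within a few percent, as expected.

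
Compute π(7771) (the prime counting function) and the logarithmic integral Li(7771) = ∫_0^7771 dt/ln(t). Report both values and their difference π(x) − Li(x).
π(7771) = 985;  Li(7771) ≈ 1000.89;  π(x) − Li(x) ≈ -15.89.

Direct count of primes ≤ 7771 gives π(7771) = 985. Numerical evaluation of the logarithmic integral gives Li(7771) ≈ 1000.89. The difference π(x) − Li(x) ≈ -15.89 is typically negative for small/moderate x (Li(x) overestimates), though Littlewood's theorem shows this sign changes infinitely often.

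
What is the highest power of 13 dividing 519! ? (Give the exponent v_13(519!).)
v_13(519!) = 42

Legendre's formula: v_p(n!) = Σ_{k ≥ 1} ⌊n / p^k⌋. For p = 13, n = 519, the terms are:
  ⌊519/13^1⌋ = ⌊519/13⌋ = 39
  ⌊519/13^2⌋ = ⌊519/169⌋ = 3
(the next term ⌊519/13^3⌋ = 0, terminating the sum). Summing: v_13(519!) = 39 + 3 = 42.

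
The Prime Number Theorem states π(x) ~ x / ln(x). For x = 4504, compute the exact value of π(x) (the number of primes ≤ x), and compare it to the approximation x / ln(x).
π(4504) = 610;  x/ln(x) ≈ 535.38;  relative error ≈ 12.23%.

Directly count primes up to 4504: π(4504) = 610. The PNT approximation gives 4504/ln(4504) ≈ 4504/8.41272 ≈ 535.38. Relative error (π(x) − x/ln(x)) / π(x) ≈ 12.23%; the approximation is known to undercount slightly (Li(x) is a better estimate).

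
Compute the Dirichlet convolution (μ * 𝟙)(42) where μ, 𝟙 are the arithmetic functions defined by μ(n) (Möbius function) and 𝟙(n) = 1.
(μ * 𝟙)(42) = 0

Divisors of 42: [1, 2, 3, 6, 7, 14, 21, 42]. For each d | 42:
  d = 1: μ(1) · 𝟙(42/1) = 1 · 1 = 1
  d = 2: μ(2) · 𝟙(42/2) = -1 · 1 = -1
  d = 3: μ(3) · 𝟙(42/3) = -1 · 1 = -1
  d = 6: μ(6) · 𝟙(42/6) = 1 · 1 = 1
  d = 7: μ(7) · 𝟙(42/7) = -1 · 1 = -1
  d = 14: μ(14) · 𝟙(42/14) = 1 · 1 = 1
  d = 21: μ(21) · 𝟙(42/21) = 1 · 1 = 1
  d = 42: μ(42) · 𝟙(42/42) = -1 · 1 = -1
Summing: (μ * 𝟙)(42) = 1 + -1 + -1 + 1 + -1 + 1 + 1 + -1 = 0.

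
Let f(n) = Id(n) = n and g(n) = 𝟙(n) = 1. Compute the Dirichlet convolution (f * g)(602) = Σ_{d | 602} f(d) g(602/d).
(Id * 𝟙)(602) = 1056

Divisors of 602: [1, 2, 7, 14, 43, 86, 301, 602]. For each d | 602:
  d = 1: Id(1) · 𝟙(602/1) = 1 · 1 = 1
  d = 2: Id(2) · 𝟙(602/2) = 2 · 1 = 2
  d = 7: Id(7) · 𝟙(602/7) = 7 · 1 = 7
  d = 14: Id(14) · 𝟙(602/14) = 14 · 1 = 14
  d = 43: Id(43) · 𝟙(602/43) = 43 · 1 = 43
  d = 86: Id(86) · 𝟙(602/86) = 86 · 1 = 86
  d = 301: Id(301) · 𝟙(602/301) = 301 · 1 = 301
  d = 602: Id(602) · 𝟙(602/602) = 602 · 1 = 602
Summing: (Id * 𝟙)(602) = 1 + 2 + 7 + 14 + 43 + 86 + 301 + 602 = 1056.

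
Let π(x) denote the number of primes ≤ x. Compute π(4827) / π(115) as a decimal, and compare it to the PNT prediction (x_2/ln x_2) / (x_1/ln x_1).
π(4827)/π(115) = 649/30 ≈ 21.6333;  PNT prediction ≈ 23.4808.

π(115) = 30 and π(4827) = 649, so π(4827)/π(115) ≈ 21.6333. The PNT-predicted ratio is (4827/ln(4827)) / (115/ln(115)) ≈ 23.4808. The two agree to within a few percent, as expected.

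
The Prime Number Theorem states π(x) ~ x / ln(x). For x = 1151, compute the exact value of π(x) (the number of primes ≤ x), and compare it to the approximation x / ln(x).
π(1151) = 190;  x/ln(x) ≈ 163.30;  relative error ≈ 14.05%.

Directly count primes up to 1151: π(1151) = 190. The PNT approximation gives 1151/ln(1151) ≈ 1151/7.04839 ≈ 163.30. Relative error (π(x) − x/ln(x)) / π(x) ≈ 14.05%; the approximation is known to undercount slightly (Li(x) is a better estimate).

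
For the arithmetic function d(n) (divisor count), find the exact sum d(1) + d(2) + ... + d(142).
Σ_{n ≤ 142} d(n) = 727

Compute d(n) for each 1 ≤ n ≤ 142: d(1) = 1, d(2) = 2, d(3) = 2, d(4) = 3, d(5) = 2, d(6) = 4, d(7) = 2, d(8) = 4, d(9) = 3, d(10) = 4, d(11) = 2, d(12) = 6, d(13) = 2, d(14) = 4, d(15) = 4, d(16) = 5, d(17) = 2, d(18) = 6, d(19) = 2, d(20) = 6, d(21) = 4, d(22) = 4, d(23) = 2, d(24) = 8, d(25) = 3, d(26) = 4, d(27) = 4, d(28) = 6, d(29) = 2, d(30) = 8, d(31) = 2, d(32) = 6, d(33) = 4, d(34) = 4, d(35) = 4, d(36) = 9, d(37) = 2, d(38) = 4, d(39) = 4, d(40) = 8, d(41) = 2, d(42) = 8, d(43) = 2, d(44) = 6, d(45) = 6, d(46) = 4, d(47) = 2, d(48) = 10, d(49) = 3, d(50) = 6, d(51) = 4, d(52) = 6, d(53) = 2, d(54) = 8, d(55) = 4, d(56) = 8, d(57) = 4, d(58) = 4, d(59) = 2, d(60) = 12, d(61) = 2, d(62) = 4, d(63) = 6, d(64) = 7, d(65) = 4, d(66) = 8, d(67) = 2, d(68) = 6, d(69) = 4, d(70) = 8, d(71) = 2, d(72) = 12, d(73) = 2, d(74) = 4, d(75) = 6, d(76) = 6, d(77) = 4, d(78) = 8, d(79) = 2, d(80) = 10, d(81) = 5, d(82) = 4, d(83) = 2, d(84) = 12, d(85) = 4, d(86) = 4, d(87) = 4, d(88) = 8, d(89) = 2, d(90) = 12, d(91) = 4, d(92) = 6, d(93) = 4, d(94) = 4, d(95) = 4, d(96) = 12, d(97) = 2, d(98) = 6, d(99) = 6, d(100) = 9, d(101) = 2, d(102) = 8, d(103) = 2, d(104) = 8, d(105) = 8, d(106) = 4, d(107) = 2, d(108) = 12, d(109) = 2, d(110) = 8, d(111) = 4, d(112) = 10, d(113) = 2, d(114) = 8, d(115) = 4, d(116) = 6, d(117) = 6, d(118) = 4, d(119) = 4, d(120) = 16, d(121) = 3, d(122) = 4, d(123) = 4, d(124) = 6, d(125) = 4, d(126) = 12, d(127) = 2, d(128) = 8, d(129) = 4, d(130) = 8, d(131) = 2, d(132) = 12, d(133) = 4, d(134) = 4, d(135) = 8, d(136) = 8, d(137) = 2, d(138) = 8, d(139) = 2, d(140) = 12, d(141) = 4, d(142) = 4. Summing all 142 values: 727. (Dirichlet's divisor formula: Σ_{n ≤ x} d(n) = x ln(x) + (2γ − 1) x + O(√x). For x = 142, the asymptotic estimate is ≈ 725.66.)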